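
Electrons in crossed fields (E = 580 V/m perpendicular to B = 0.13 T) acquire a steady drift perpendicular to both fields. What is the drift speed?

The steady drift has the magnetic force balancing the electric force, so v_d = E/B.
v_d = 580/0.13 = 4500 m/s.

v_d ≈ 4500 m/s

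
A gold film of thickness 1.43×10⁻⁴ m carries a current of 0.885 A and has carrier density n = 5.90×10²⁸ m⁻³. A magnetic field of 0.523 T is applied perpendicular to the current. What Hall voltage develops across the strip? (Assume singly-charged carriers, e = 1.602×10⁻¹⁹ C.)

V_H = IB/(n e t).
V_H = (0.885)(0.523)/((5.90×10²⁸)(1.602×10⁻¹⁹)(1.43×10⁻⁴)) ≈ 3.42×10⁻⁷ V.

V_H ≈ 3.42×10⁻⁷ V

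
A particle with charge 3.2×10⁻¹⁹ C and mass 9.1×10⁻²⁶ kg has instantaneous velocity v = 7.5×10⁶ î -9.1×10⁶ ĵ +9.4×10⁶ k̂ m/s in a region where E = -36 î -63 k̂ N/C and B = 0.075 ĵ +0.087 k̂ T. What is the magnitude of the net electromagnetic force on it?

|F| ≈ 5.53×10⁻¹³ N

v×B = (-1.50×10⁶, -6.52×10⁵, 5.62×10⁵) N/C.
E + v×B = (-1.50×10⁶, -6.52×10⁵, 5.62×10⁵) N/C.
F = q(E + v×B) = (3.2×10⁻¹⁹ C)·(-1.50×10⁶, -6.52×10⁵, 5.62×10⁵) = (-4.79×10⁻¹³, -2.09×10⁻¹³, 1.80×10⁻¹³) N.
|F| = 5.53×10⁻¹³ N.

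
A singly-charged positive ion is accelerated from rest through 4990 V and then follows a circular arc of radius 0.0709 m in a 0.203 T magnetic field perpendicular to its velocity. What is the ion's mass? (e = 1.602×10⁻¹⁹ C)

Combine |q|V = ½mv² and r = mv/(|q|B): eliminate v to get m = qB²r²/(2V).
m = (1.602×10⁻¹⁹)(0.203)²(0.0709)²/(2·4990) ≈ 3.33×10⁻²⁷ kg.

m ≈ 3.33×10⁻²⁷ kg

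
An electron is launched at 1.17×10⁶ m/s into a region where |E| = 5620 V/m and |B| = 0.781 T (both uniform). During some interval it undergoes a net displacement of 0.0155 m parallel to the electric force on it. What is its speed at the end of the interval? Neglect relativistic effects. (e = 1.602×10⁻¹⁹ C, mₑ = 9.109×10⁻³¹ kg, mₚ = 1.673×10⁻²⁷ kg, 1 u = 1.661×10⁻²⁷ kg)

B does no work; ΔKE = |q|E d.
½mv_f² = ½mv₀² + |q|Ed = ½(9.109×10⁻³¹)(1.17×10⁶)² + (1.602×10⁻¹⁹)(5620)(0.0155) ≈ 6.235×10⁻¹⁹ J + 1.396×10⁻¹⁷ J ≈ 1.458×10⁻¹⁷ J.
v_f = √(2·1.458×10⁻¹⁷/9.109×10⁻³¹) ≈ 5.66×10⁶ m/s.

v_f ≈ 5.66×10⁶ m/s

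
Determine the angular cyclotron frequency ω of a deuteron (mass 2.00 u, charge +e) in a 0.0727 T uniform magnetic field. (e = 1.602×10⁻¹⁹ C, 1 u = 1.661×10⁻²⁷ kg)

ω ≈ 3.51×10⁶ rad/s

ω = |q|B/m.
ω = (1.602×10⁻¹⁹)(0.0727)/3.322×10⁻²⁷ ≈ 3.51×10⁶ rad/s.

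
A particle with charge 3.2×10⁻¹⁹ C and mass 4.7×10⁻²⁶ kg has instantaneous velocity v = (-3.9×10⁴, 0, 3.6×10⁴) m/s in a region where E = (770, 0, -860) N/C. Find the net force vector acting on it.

F ≈ (2.46×10⁻¹⁶, 0, -2.75×10⁻¹⁶) N

Only an electric field acts, so F = qE = (3.2×10⁻¹⁹ C)·(770, 0, -860) = (2.46×10⁻¹⁶, 0, -2.75×10⁻¹⁶) N.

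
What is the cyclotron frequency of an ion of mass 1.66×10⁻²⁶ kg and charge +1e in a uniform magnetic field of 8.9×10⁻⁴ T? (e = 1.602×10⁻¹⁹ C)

f ≈ 1400 Hz

f = |q|B/(2πm).
f = (1.602×10⁻¹⁹)(8.9×10⁻⁴)/(2π·1.66×10⁻²⁶) ≈ 1400 Hz.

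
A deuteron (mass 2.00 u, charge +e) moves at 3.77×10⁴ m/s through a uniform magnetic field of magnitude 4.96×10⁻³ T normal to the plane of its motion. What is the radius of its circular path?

r ≈ 0.158 m

The magnetic force provides the centripetal force: |q|vB = mv²/r.
r = mv/(|q|B) = (3.322×10⁻²⁷)(3.77×10⁴)/((1.602×10⁻¹⁹)(4.96×10⁻³)) ≈ 0.158 m.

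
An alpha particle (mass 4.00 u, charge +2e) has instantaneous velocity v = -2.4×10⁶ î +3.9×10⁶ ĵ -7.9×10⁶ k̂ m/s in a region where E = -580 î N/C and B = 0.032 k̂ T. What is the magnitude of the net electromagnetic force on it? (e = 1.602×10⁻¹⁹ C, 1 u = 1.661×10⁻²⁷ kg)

|F| ≈ 4.68×10⁻¹⁴ N

v×B = (1.25×10⁵, 7.68×10⁴, 0) N/C.
E + v×B = (1.24×10⁵, 7.68×10⁴, 0) N/C.
F = q(E + v×B) = (3.204×10⁻¹⁹ C)·(1.24×10⁵, 7.68×10⁴, 0) = (3.98×10⁻¹⁴, 2.46×10⁻¹⁴, 0) N.
|F| = 4.68×10⁻¹⁴ N.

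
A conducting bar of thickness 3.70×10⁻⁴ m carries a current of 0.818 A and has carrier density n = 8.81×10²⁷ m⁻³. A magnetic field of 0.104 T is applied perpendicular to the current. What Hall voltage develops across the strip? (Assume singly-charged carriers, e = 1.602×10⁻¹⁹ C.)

V_H = IB/(n e t).
V_H = (0.818)(0.104)/((8.81×10²⁷)(1.602×10⁻¹⁹)(3.70×10⁻⁴)) ≈ 1.63×10⁻⁷ V.

V_H ≈ 1.63×10⁻⁷ V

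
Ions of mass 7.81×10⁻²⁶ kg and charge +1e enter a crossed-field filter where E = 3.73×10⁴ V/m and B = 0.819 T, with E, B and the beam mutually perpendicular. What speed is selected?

v = 4.55×10⁴ m/s

For undeflected motion the electric and magnetic forces balance: qE = qvB.
v = E/B = 3.73×10⁴/0.819 = 4.55×10⁴ m/s.
The result is independent of the particle's charge and mass.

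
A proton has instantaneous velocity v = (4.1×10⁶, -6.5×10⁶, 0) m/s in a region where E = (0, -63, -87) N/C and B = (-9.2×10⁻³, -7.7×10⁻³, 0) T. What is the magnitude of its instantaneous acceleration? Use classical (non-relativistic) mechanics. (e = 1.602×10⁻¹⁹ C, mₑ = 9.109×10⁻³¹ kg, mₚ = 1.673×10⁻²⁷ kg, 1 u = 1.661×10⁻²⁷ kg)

v×B = (0, 0, -9.14×10⁴) N/C.
E + v×B = (0, -63.0, -9.15×10⁴) N/C.
F = q(E + v×B) = (1.602×10⁻¹⁹ C)·(0, -63.0, -9.15×10⁴) = (0, -1.01×10⁻¹⁷, -1.47×10⁻¹⁴) N.
|a| = |F|/m = 1.465×10⁻¹⁴/1.673×10⁻²⁷ ≈ 8.76×10¹² m/s².

|a| ≈ 8.76×10¹² m/s²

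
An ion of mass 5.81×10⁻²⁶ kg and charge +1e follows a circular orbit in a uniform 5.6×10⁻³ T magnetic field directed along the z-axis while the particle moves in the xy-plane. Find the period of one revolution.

T ≈ 4.1×10⁻⁴ s

The cyclotron period depends only on m, q, B: T = 2πm/(|q|B).
T = 2π(5.81×10⁻²⁶)/((1.602×10⁻¹⁹)(5.6×10⁻³)) ≈ 4.1×10⁻⁴ s.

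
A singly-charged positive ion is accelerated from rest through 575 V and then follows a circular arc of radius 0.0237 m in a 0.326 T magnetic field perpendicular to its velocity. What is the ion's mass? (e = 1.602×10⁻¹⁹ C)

Combine |q|V = ½mv² and r = mv/(|q|B): eliminate v to get m = qB²r²/(2V).
m = (1.602×10⁻¹⁹)(0.326)²(0.0237)²/(2·575) ≈ 8.32×10⁻²⁷ kg.

m ≈ 8.32×10⁻²⁷ kg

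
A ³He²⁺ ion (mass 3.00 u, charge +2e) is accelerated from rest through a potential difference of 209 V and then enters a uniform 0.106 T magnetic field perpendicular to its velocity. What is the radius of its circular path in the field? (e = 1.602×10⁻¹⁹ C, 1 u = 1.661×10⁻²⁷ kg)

r ≈ 0.0241 m

Acceleration: |q|V = ½mv² ⇒ v = √(2|q|V/m) = √(2·3.204×10⁻¹⁹·209/4.983×10⁻²⁷) ≈ 1.639×10⁵ m/s.
In the field: r = mv/(|q|B) = (4.983×10⁻²⁷)(1.639×10⁵)/((3.204×10⁻¹⁹)(0.106)) ≈ 0.0241 m.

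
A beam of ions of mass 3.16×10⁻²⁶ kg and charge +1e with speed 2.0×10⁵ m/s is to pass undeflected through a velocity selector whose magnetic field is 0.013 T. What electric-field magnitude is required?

For straight-line motion qE = qvB, so E = vB.
E = 2.0×10⁵ × 0.013 = 2600 V/m.

E = 2600 V/m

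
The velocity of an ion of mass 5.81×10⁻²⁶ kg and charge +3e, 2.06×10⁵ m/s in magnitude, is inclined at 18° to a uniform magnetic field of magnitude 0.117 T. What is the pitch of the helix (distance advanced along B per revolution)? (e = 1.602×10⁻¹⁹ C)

v∥ = v cosθ = 2.06×10⁵·cos18° ≈ 1.959×10⁵ m/s.
T = 2πm/(|q|B) = 2π(5.81×10⁻²⁶)/((4.806×10⁻¹⁹)(0.117)) ≈ 6.492×10⁻⁶ s.
pitch = v∥ T = (1.959×10⁵)(6.492×10⁻⁶) ≈ 1.27 m.

p ≈ 1.27 m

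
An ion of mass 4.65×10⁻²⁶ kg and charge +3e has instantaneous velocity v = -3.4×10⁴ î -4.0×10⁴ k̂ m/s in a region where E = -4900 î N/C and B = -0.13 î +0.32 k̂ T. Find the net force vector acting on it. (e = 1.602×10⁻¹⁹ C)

F ≈ (-2.35×10⁻¹⁵, 7.73×10⁻¹⁵, 0) N

v×B = (0, 1.61×10⁴, 0) N/C.
E + v×B = (-4900, 1.61×10⁴, 0) N/C.
F = q(E + v×B) = (4.806×10⁻¹⁹ C)·(-4900, 1.61×10⁴, 0) = (-2.35×10⁻¹⁵, 7.73×10⁻¹⁵, 0) N.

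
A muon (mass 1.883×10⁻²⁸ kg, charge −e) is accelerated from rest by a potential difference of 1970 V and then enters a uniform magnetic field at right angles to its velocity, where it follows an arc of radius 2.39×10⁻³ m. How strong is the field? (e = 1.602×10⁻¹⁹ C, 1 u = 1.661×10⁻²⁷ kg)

B ≈ 0.900 T

v = √(2|q|V/m) = √(2·1.602×10⁻¹⁹·1970/1.883×10⁻²⁸) ≈ 1.831×10⁶ m/s.
B = mv/(|q|r) = (1.883×10⁻²⁸)(1.831×10⁶)/((1.602×10⁻¹⁹)(2.39×10⁻³)) ≈ 0.900 T.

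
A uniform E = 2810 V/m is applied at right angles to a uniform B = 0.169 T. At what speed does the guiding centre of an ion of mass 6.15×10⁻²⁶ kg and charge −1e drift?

v_d ≈ 1.66×10⁴ m/s

The E×B drift speed is v_d = E/B.
v_d = 2810/0.169 = 1.66×10⁴ m/s.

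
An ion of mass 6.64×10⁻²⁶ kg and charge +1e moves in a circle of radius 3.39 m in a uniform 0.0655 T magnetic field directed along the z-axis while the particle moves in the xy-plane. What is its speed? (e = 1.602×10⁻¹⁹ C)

From |q|vB = mv²/r, v = |q|Br/m.
v = (1.602×10⁻¹⁹)(0.0655)(3.39)/6.64×10⁻²⁶ ≈ 5.36×10⁵ m/s.

v ≈ 5.36×10⁵ m/s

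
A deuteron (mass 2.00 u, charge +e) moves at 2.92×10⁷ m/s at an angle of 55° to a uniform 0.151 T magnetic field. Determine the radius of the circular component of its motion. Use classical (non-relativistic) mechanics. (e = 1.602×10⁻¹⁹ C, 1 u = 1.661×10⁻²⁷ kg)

r ≈ 3.28 m

v⊥ = v sinθ = 2.92×10⁷·sin55° ≈ 2.392×10⁷ m/s.
r = m v⊥/(|q|B) = (3.322×10⁻²⁷)(2.392×10⁷)/((1.602×10⁻¹⁹)(0.151)) ≈ 3.28 m.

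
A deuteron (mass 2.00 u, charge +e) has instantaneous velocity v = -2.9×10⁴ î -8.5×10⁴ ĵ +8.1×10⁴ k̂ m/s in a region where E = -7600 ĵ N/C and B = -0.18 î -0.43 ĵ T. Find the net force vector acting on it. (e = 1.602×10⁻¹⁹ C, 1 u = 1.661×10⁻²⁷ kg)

F ≈ (5.58×10⁻¹⁵, -3.55×10⁻¹⁵, -4.53×10⁻¹⁶) N

v×B = (3.48×10⁴, -1.46×10⁴, -2830) N/C.
E + v×B = (3.48×10⁴, -2.22×10⁴, -2830) N/C.
F = q(E + v×B) = (1.602×10⁻¹⁹ C)·(3.48×10⁴, -2.22×10⁴, -2830) = (5.58×10⁻¹⁵, -3.55×10⁻¹⁵, -4.53×10⁻¹⁶) N.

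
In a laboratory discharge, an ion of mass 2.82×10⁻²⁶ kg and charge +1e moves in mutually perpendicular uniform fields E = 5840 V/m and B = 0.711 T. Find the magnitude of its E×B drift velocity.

In crossed fields the guiding centre drifts at v_d = |E×B|/B² = E/B, independent of charge and mass.
v_d = 5840/0.711 = 8210 m/s.

v_d ≈ 8210 m/s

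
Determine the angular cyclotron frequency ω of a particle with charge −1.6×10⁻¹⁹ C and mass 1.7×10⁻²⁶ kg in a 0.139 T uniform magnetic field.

ω ≈ 1.31×10⁶ rad/s

ω = |q|B/m.
ω = (1.6×10⁻¹⁹)(0.139)/1.7×10⁻²⁶ ≈ 1.31×10⁶ rad/s.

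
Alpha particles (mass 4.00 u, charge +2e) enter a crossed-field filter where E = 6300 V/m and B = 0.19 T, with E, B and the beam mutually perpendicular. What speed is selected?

v = 3.3×10⁴ m/s

Zero net Lorentz force requires |qE| = |q v×B|, i.e. E = vB.
v = E/B = 6300/0.19 = 3.3×10⁴ m/s.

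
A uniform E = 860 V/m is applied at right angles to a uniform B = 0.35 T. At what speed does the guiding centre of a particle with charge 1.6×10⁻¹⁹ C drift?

v_d ≈ 2500 m/s

In crossed fields the guiding centre drifts at v_d = |E×B|/B² = E/B, independent of charge and mass.
v_d = 860/0.35 = 2500 m/s.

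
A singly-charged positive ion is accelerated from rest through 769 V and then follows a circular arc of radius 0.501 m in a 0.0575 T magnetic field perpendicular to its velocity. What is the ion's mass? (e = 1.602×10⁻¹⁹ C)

m ≈ 8.64×10⁻²⁶ kg

Combine |q|V = ½mv² and r = mv/(|q|B): eliminate v to get m = qB²r²/(2V).
m = (1.602×10⁻¹⁹)(0.0575)²(0.501)²/(2·769) ≈ 8.64×10⁻²⁶ kg.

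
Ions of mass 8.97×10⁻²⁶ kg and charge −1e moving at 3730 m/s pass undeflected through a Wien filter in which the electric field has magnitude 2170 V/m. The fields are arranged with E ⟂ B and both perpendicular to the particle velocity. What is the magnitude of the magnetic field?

Balance of forces in the selector: qE = qvB ⇒ B = E/v.
B = 2170/3730 = 0.582 T.

B = 0.582 T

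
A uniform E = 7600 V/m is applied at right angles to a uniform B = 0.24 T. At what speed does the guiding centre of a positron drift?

v_d ≈ 3.2×10⁴ m/s

In crossed fields the guiding centre drifts at v_d = |E×B|/B² = E/B, independent of charge and mass.
v_d = 7600/0.24 = 3.2×10⁴ m/s.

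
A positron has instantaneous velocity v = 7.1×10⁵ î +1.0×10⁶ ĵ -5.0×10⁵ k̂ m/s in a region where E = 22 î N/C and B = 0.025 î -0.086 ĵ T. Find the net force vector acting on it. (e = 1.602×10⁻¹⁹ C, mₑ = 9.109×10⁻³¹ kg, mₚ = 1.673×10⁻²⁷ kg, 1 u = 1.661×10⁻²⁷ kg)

v×B = (-4.30×10⁴, -1.25×10⁴, -8.61×10⁴) N/C.
E + v×B = (-4.30×10⁴, -1.25×10⁴, -8.61×10⁴) N/C.
F = q(E + v×B) = (1.602×10⁻¹⁹ C)·(-4.30×10⁴, -1.25×10⁴, -8.61×10⁴) = (-6.89×10⁻¹⁵, -2.00×10⁻¹⁵, -1.38×10⁻¹⁴) N.

F ≈ (-6.89×10⁻¹⁵, -2.00×10⁻¹⁵, -1.38×10⁻¹⁴) N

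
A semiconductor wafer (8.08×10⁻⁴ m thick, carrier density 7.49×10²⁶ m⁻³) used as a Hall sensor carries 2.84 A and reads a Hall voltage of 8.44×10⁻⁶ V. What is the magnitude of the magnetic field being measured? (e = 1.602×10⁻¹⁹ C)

From V_H = IB/(n e t), B = V_H n e t / I.
B = (8.44×10⁻⁶)(7.49×10²⁶)(1.602×10⁻¹⁹)(8.08×10⁻⁴)/2.84 ≈ 0.288 T.

B ≈ 0.288 T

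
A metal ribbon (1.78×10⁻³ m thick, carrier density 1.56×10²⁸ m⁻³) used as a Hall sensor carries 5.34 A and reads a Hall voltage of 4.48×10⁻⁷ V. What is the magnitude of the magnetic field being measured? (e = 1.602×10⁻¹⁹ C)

From V_H = IB/(n e t), B = V_H n e t / I.
B = (4.48×10⁻⁷)(1.56×10²⁸)(1.602×10⁻¹⁹)(1.78×10⁻³)/5.34 ≈ 0.373 T.

B ≈ 0.373 T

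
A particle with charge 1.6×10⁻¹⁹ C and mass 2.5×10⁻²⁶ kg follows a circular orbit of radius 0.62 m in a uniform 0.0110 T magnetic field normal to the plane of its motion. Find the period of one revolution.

The cyclotron period depends only on m, q, B: T = 2πm/(|q|B).
T = 2π(2.5×10⁻²⁶)/((1.6×10⁻¹⁹)(0.0110)) ≈ 8.92×10⁻⁵ s.

T ≈ 8.92×10⁻⁵ s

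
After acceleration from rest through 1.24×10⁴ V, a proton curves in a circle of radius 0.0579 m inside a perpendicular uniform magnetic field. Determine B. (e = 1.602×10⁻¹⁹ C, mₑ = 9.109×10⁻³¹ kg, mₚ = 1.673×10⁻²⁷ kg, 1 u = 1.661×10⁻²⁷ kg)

v = √(2|q|V/m) = √(2·1.602×10⁻¹⁹·1.24×10⁴/1.673×10⁻²⁷) ≈ 1.541×10⁶ m/s.
B = mv/(|q|r) = (1.673×10⁻²⁷)(1.541×10⁶)/((1.602×10⁻¹⁹)(0.0579)) ≈ 0.278 T.

B ≈ 0.278 T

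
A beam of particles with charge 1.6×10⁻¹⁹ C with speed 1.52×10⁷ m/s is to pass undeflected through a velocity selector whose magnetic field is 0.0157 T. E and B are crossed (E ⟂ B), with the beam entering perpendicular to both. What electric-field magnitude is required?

For straight-line motion qE = qvB, so E = vB.
E = 1.52×10⁷ × 0.0157 = 2.39×10⁵ V/m.

E = 2.39×10⁵ V/m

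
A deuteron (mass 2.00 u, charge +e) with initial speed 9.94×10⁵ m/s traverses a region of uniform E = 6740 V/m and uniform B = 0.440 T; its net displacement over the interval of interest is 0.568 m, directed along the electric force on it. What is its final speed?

B does no work; ΔKE = |q|E d.
½mv_f² = ½mv₀² + |q|Ed = ½(3.322×10⁻²⁷)(9.94×10⁵)² + (1.602×10⁻¹⁹)(6740)(0.568) ≈ 1.641×10⁻¹⁵ J + 6.133×10⁻¹⁶ J ≈ 2.254×10⁻¹⁵ J.
v_f = √(2·2.254×10⁻¹⁵/3.322×10⁻²⁷) ≈ 1.17×10⁶ m/s.

v_f ≈ 1.17×10⁶ m/s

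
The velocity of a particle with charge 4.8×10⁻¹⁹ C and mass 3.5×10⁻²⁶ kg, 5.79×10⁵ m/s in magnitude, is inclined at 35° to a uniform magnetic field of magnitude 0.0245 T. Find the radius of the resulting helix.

r ≈ 0.988 m

v⊥ = v sinθ = 5.79×10⁵·sin35° ≈ 3.321×10⁵ m/s.
r = m v⊥/(|q|B) = (3.5×10⁻²⁶)(3.321×10⁵)/((4.8×10⁻¹⁹)(0.0245)) ≈ 0.988 m.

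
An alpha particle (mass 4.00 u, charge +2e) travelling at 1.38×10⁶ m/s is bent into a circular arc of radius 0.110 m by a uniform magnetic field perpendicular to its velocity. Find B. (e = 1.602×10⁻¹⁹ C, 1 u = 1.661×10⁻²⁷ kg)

B ≈ 0.260 T

From |q|vB = mv²/r, B = mv/(|q|r).
B = (6.644×10⁻²⁷)(1.38×10⁶)/((3.204×10⁻¹⁹)(0.110)) ≈ 0.260 T.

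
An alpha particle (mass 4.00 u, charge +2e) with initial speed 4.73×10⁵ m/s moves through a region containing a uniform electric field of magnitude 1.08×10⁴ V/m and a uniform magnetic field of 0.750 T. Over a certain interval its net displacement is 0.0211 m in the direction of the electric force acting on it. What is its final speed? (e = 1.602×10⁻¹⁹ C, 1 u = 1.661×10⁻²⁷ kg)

B does no work; ΔKE = |q|E d.
½mv_f² = ½mv₀² + |q|Ed = ½(6.644×10⁻²⁷)(4.73×10⁵)² + (3.204×10⁻¹⁹)(1.08×10⁴)(0.0211) ≈ 7.432×10⁻¹⁶ J + 7.301×10⁻¹⁷ J ≈ 8.162×10⁻¹⁶ J.
v_f = √(2·8.162×10⁻¹⁶/6.644×10⁻²⁷) ≈ 4.96×10⁵ m/s.

v_f ≈ 4.96×10⁵ m/s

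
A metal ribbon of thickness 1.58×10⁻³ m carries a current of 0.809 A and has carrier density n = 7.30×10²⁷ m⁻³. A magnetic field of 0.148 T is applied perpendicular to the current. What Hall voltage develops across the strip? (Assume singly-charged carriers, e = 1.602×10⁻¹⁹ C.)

V_H = IB/(n e t).
V_H = (0.809)(0.148)/((7.30×10²⁷)(1.602×10⁻¹⁹)(1.58×10⁻³)) ≈ 6.48×10⁻⁸ V.

V_H ≈ 6.48×10⁻⁸ V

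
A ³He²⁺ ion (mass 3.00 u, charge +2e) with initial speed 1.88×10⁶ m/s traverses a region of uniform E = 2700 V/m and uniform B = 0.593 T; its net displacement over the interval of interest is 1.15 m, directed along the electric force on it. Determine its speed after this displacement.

B does no work; ΔKE = |q|E d.
½mv_f² = ½mv₀² + |q|Ed = ½(4.983×10⁻²⁷)(1.88×10⁶)² + (3.204×10⁻¹⁹)(2700)(1.15) ≈ 8.806×10⁻¹⁵ J + 9.948×10⁻¹⁶ J ≈ 9.801×10⁻¹⁵ J.
v_f = √(2·9.801×10⁻¹⁵/4.983×10⁻²⁷) ≈ 1.98×10⁶ m/s.

v_f ≈ 1.98×10⁶ m/s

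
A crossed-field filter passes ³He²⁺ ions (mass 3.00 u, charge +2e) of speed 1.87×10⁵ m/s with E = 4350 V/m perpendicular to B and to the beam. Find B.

Balance of forces in the selector: qE = qvB ⇒ B = E/v.
B = 4350/1.87×10⁵ = 0.0233 T.

B = 0.0233 T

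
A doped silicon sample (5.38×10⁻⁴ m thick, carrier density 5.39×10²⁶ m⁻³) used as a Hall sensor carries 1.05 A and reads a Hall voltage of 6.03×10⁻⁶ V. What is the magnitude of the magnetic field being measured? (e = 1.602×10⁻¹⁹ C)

B ≈ 0.267 T

From V_H = IB/(n e t), B = V_H n e t / I.
B = (6.03×10⁻⁶)(5.39×10²⁶)(1.602×10⁻¹⁹)(5.38×10⁻⁴)/1.05 ≈ 0.267 T.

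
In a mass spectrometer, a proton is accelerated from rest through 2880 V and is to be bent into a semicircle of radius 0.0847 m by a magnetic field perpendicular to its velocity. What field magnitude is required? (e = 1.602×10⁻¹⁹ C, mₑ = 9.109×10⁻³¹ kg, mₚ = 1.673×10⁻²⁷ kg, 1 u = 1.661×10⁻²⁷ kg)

B ≈ 0.0916 T

v = √(2|q|V/m) = √(2·1.602×10⁻¹⁹·2880/1.673×10⁻²⁷) ≈ 7.427×10⁵ m/s.
B = mv/(|q|r) = (1.673×10⁻²⁷)(7.427×10⁵)/((1.602×10⁻¹⁹)(0.0847)) ≈ 0.0916 T.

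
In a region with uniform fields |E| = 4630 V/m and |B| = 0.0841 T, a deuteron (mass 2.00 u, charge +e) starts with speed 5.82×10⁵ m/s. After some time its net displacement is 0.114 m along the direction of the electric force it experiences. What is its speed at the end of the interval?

B does no work; ΔKE = |q|E d.
½mv_f² = ½mv₀² + |q|Ed = ½(3.322×10⁻²⁷)(5.82×10⁵)² + (1.602×10⁻¹⁹)(4630)(0.114) ≈ 5.626×10⁻¹⁶ J + 8.456×10⁻¹⁷ J ≈ 6.472×10⁻¹⁶ J.
v_f = √(2·6.472×10⁻¹⁶/3.322×10⁻²⁷) ≈ 6.24×10⁵ m/s.

v_f ≈ 6.24×10⁵ m/s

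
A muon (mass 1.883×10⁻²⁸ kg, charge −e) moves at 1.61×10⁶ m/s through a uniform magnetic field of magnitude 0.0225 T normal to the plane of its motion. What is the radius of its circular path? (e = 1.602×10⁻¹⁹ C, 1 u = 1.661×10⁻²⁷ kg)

The magnetic force provides the centripetal force: |q|vB = mv²/r.
r = mv/(|q|B) = (1.883×10⁻²⁸)(1.61×10⁶)/((1.602×10⁻¹⁹)(0.0225)) ≈ 0.0841 m.

r ≈ 0.0841 m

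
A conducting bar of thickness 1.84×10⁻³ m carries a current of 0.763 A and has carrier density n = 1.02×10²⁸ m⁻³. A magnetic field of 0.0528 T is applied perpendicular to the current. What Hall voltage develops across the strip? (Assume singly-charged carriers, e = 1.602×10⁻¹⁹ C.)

V_H ≈ 1.34×10⁻⁸ V

V_H = IB/(n e t).
V_H = (0.763)(0.0528)/((1.02×10²⁸)(1.602×10⁻¹⁹)(1.84×10⁻³)) ≈ 1.34×10⁻⁸ V.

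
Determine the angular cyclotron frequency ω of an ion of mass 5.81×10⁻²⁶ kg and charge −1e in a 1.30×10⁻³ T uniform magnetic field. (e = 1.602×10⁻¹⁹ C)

ω = |q|B/m.
ω = (1.602×10⁻¹⁹)(1.30×10⁻³)/5.81×10⁻²⁶ ≈ 3580 rad/s.

ω ≈ 3580 rad/s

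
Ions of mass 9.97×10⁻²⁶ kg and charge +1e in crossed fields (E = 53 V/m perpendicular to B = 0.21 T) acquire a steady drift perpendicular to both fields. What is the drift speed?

In crossed fields the guiding centre drifts at v_d = |E×B|/B² = E/B, independent of charge and mass.
v_d = 53/0.21 = 250 m/s.

v_d ≈ 250 m/s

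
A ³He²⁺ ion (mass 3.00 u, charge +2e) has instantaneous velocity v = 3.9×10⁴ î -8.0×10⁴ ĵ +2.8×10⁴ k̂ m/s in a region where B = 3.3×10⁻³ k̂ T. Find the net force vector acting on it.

F ≈ (-8.46×10⁻¹⁷, -4.12×10⁻¹⁷, 0) N

v×B = (-264, -129, 0) N/C.
F = q v×B = (3.204×10⁻¹⁹ C)·(-264, -129, 0) = (-8.46×10⁻¹⁷, -4.12×10⁻¹⁷, 0) N.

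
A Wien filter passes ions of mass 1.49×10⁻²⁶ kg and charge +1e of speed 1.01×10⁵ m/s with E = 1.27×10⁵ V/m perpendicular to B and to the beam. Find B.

B = 1.26 T

Balance of forces in the selector: qE = qvB ⇒ B = E/v.
B = 1.27×10⁵/1.01×10⁵ = 1.26 T.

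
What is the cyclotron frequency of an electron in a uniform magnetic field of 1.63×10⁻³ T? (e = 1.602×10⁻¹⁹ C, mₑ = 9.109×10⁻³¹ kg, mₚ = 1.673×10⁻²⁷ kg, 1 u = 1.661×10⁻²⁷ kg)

f ≈ 4.56×10⁷ Hz

f = |q|B/(2πm).
f = (1.602×10⁻¹⁹)(1.63×10⁻³)/(2π·9.109×10⁻³¹) ≈ 4.56×10⁷ Hz.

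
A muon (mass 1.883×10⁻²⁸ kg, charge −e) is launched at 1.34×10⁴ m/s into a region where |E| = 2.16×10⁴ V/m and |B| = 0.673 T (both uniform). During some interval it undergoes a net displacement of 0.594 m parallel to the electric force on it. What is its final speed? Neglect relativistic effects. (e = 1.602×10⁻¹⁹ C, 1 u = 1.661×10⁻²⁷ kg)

v_f ≈ 4.67×10⁶ m/s

B does no work; ΔKE = |q|E d.
½mv_f² = ½mv₀² + |q|Ed = ½(1.883×10⁻²⁸)(1.34×10⁴)² + (1.602×10⁻¹⁹)(2.16×10⁴)(0.594) ≈ 1.691×10⁻²⁰ J + 2.055×10⁻¹⁵ J ≈ 2.055×10⁻¹⁵ J.
v_f = √(2·2.055×10⁻¹⁵/1.883×10⁻²⁸) ≈ 4.67×10⁶ m/s.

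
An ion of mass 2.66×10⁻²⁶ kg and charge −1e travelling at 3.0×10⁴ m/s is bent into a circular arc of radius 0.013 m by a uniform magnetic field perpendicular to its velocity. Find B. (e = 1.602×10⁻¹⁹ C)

B ≈ 0.38 T

From |q|vB = mv²/r, B = mv/(|q|r).
B = (2.66×10⁻²⁶)(3.0×10⁴)/((1.602×10⁻¹⁹)(0.013)) ≈ 0.38 T.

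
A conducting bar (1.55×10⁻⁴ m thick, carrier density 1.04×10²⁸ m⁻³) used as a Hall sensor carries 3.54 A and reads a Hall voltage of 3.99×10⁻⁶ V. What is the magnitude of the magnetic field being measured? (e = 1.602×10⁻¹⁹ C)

From V_H = IB/(n e t), B = V_H n e t / I.
B = (3.99×10⁻⁶)(1.04×10²⁸)(1.602×10⁻¹⁹)(1.55×10⁻⁴)/3.54 ≈ 0.291 T.

B ≈ 0.291 T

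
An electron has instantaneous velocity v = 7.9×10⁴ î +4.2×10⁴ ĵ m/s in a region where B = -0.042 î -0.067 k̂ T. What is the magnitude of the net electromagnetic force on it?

v×B = (-2810, 5290, 1760) N/C.
F = q v×B = (−1.602×10⁻¹⁹ C)·(-2810, 5290, 1760) = (4.51×10⁻¹⁶, -8.48×10⁻¹⁶, -2.83×10⁻¹⁶) N.
|F| = 1.00×10⁻¹⁵ N.

|F| ≈ 1.00×10⁻¹⁵ N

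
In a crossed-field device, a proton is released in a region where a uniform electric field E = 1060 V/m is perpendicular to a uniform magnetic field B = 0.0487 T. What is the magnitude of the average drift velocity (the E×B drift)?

v_d ≈ 2.18×10⁴ m/s

The steady drift has the magnetic force balancing the electric force, so v_d = E/B.
v_d = 1060/0.0487 = 2.18×10⁴ m/s.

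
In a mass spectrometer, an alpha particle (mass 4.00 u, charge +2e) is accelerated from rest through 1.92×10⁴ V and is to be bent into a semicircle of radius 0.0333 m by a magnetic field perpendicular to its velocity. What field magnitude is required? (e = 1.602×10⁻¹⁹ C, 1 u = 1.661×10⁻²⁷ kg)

v = √(2|q|V/m) = √(2·3.204×10⁻¹⁹·1.92×10⁴/6.644×10⁻²⁷) ≈ 1.361×10⁶ m/s.
B = mv/(|q|r) = (6.644×10⁻²⁷)(1.361×10⁶)/((3.204×10⁻¹⁹)(0.0333)) ≈ 0.847 T.

B ≈ 0.847 T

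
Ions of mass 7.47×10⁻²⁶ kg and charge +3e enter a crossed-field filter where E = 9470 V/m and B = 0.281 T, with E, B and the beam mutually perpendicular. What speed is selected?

v = 3.37×10⁴ m/s

Zero net Lorentz force requires |qE| = |q v×B|, i.e. E = vB.
v = E/B = 9470/0.281 = 3.37×10⁴ m/s.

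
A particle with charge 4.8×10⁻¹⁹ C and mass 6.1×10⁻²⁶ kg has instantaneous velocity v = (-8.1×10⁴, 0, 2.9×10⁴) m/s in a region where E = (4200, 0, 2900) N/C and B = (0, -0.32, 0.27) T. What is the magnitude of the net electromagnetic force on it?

|F| ≈ 1.85×10⁻¹⁴ N

v×B = (9280, 2.19×10⁴, 2.59×10⁴) N/C.
E + v×B = (1.35×10⁴, 2.19×10⁴, 2.88×10⁴) N/C.
F = q(E + v×B) = (4.8×10⁻¹⁹ C)·(1.35×10⁴, 2.19×10⁴, 2.88×10⁴) = (6.47×10⁻¹⁵, 1.05×10⁻¹⁴, 1.38×10⁻¹⁴) N.
|F| = 1.85×10⁻¹⁴ N.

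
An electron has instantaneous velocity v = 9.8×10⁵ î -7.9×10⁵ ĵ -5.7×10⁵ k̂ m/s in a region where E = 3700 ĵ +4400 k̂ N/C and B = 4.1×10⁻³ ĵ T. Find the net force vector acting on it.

v×B = (2340, 0, 4020) N/C.
E + v×B = (2340, 3700, 8420) N/C.
F = q(E + v×B) = (−1.602×10⁻¹⁹ C)·(2340, 3700, 8420) = (-3.74×10⁻¹⁶, -5.93×10⁻¹⁶, -1.35×10⁻¹⁵) N.

F ≈ (-3.74×10⁻¹⁶, -5.93×10⁻¹⁶, -1.35×10⁻¹⁵) N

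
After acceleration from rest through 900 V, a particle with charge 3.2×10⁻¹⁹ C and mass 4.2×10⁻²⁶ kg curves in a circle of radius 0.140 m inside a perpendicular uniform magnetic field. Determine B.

v = √(2|q|V/m) = √(2·3.2×10⁻¹⁹·900/4.2×10⁻²⁶) ≈ 1.171×10⁵ m/s.
B = mv/(|q|r) = (4.2×10⁻²⁶)(1.171×10⁵)/((3.2×10⁻¹⁹)(0.140)) ≈ 0.110 T.

B ≈ 0.110 T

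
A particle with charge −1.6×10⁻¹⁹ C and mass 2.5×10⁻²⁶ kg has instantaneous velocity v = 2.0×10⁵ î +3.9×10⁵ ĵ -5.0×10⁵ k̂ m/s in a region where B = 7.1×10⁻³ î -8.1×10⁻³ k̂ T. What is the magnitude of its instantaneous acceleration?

v×B = (-3160, -1930, -2770) N/C.
F = q v×B = (−1.6×10⁻¹⁹ C)·(-3160, -1930, -2770) = (5.05×10⁻¹⁶, 3.09×10⁻¹⁶, 4.43×10⁻¹⁶) N.
|a| = |F|/m = 7.397×10⁻¹⁶/2.5×10⁻²⁶ ≈ 2.96×10¹⁰ m/s².

|a| ≈ 2.96×10¹⁰ m/s²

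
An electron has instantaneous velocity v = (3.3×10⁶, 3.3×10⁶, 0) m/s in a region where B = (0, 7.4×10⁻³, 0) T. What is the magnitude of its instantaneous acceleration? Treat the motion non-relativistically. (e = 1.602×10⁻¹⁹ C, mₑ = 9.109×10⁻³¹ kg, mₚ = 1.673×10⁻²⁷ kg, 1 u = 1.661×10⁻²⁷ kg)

|a| ≈ 4.29×10¹⁵ m/s²

v×B = (0, 0, 2.44×10⁴) N/C.
F = q v×B = (−1.602×10⁻¹⁹ C)·(0, 0, 2.44×10⁴) = (0, 0, -3.91×10⁻¹⁵) N.
|a| = |F|/m = 3.912×10⁻¹⁵/9.109×10⁻³¹ ≈ 4.29×10¹⁵ m/s².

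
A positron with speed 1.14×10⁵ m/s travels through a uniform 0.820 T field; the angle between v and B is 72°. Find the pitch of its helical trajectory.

v∥ = v cosθ = 1.14×10⁵·cos72° ≈ 3.523×10⁴ m/s.
T = 2πm/(|q|B) = 2π(9.109×10⁻³¹)/((1.602×10⁻¹⁹)(0.820)) ≈ 4.357×10⁻¹¹ s.
pitch = v∥ T = (3.523×10⁴)(4.357×10⁻¹¹) ≈ 1.53×10⁻⁶ m.

p ≈ 1.53×10⁻⁶ m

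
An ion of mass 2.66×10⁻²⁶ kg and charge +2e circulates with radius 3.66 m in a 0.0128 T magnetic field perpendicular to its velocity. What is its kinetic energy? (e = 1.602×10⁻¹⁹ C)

KE ≈ 2.64×10⁴ eV

v = |q|Br/m, then KE = ½mv² = (qBr)²/(2m).
v = (3.204×10⁻¹⁹)(0.0128)(3.66)/2.66×10⁻²⁶ ≈ 5.643×10⁵ m/s.
KE = ½(2.66×10⁻²⁶)(5.643×10⁵)² ≈ 4.24×10⁻¹⁵ J = 2.64×10⁴ eV.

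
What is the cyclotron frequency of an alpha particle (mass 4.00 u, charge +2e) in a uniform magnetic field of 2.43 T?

f ≈ 1.87×10⁷ Hz

f = |q|B/(2πm).
f = (3.204×10⁻¹⁹)(2.43)/(2π·6.644×10⁻²⁷) ≈ 1.87×10⁷ Hz.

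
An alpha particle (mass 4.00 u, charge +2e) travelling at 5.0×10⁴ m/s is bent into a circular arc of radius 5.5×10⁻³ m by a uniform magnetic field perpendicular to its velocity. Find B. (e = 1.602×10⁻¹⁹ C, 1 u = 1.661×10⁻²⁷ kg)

From |q|vB = mv²/r, B = mv/(|q|r).
B = (6.644×10⁻²⁷)(5.0×10⁴)/((3.204×10⁻¹⁹)(5.5×10⁻³)) ≈ 0.19 T.

B ≈ 0.19 T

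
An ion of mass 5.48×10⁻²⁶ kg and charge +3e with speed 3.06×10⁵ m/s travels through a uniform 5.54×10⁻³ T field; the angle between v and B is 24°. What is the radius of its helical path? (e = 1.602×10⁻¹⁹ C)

r ≈ 2.56 m

v⊥ = v sinθ = 3.06×10⁵·sin24° ≈ 1.245×10⁵ m/s.
r = m v⊥/(|q|B) = (5.48×10⁻²⁶)(1.245×10⁵)/((4.806×10⁻¹⁹)(5.54×10⁻³)) ≈ 2.56 m.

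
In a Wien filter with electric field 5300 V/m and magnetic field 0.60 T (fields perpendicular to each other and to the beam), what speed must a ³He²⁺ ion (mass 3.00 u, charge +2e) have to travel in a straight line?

For undeflected motion the electric and magnetic forces balance: qE = qvB.
v = E/B = 5300/0.60 = 8800 m/s.

v = 8800 m/s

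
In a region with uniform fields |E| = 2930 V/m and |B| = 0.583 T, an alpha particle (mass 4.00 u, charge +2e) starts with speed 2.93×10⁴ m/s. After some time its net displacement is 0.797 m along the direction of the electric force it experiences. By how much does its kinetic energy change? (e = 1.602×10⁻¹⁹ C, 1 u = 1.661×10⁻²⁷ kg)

ΔKE ≈ 7.48×10⁻¹⁶ J

The magnetic force is always ⟂ v and does no work; only the electric force changes KE.
ΔKE = F_E · d = |q|E d = (3.204×10⁻¹⁹)(2930)(0.797) ≈ 7.48×10⁻¹⁶ J.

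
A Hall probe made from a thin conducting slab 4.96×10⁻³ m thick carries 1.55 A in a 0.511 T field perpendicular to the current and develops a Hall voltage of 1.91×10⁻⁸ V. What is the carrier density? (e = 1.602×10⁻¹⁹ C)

n ≈ 5.22×10²⁸ m⁻³

From V_H = IB/(n e t), n = IB/(V_H e t).
n = (1.55)(0.511)/((1.91×10⁻⁸)(1.602×10⁻¹⁹)(4.96×10⁻³)) ≈ 5.22×10²⁸ m⁻³.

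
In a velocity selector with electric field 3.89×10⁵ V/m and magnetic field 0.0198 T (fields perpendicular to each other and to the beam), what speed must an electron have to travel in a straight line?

v = 1.96×10⁷ m/s

Straight-line motion ⇒ electric and magnetic forces cancel, so E = vB.
v = E/B = 3.89×10⁵/0.0198 = 1.96×10⁷ m/s.
The result is independent of the particle's charge and mass.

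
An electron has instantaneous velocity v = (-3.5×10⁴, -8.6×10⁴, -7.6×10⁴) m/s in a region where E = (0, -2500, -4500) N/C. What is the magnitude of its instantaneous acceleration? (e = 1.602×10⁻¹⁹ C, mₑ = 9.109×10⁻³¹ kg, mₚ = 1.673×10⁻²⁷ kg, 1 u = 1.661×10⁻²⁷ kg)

|a| ≈ 9.05×10¹⁴ m/s²

Only an electric field acts, so F = qE = (−1.602×10⁻¹⁹ C)·(0, -2500, -4500) = (0, 4.00×10⁻¹⁶, 7.21×10⁻¹⁶) N.
|a| = |F|/m = 8.247×10⁻¹⁶/9.109×10⁻³¹ ≈ 9.05×10¹⁴ m/s².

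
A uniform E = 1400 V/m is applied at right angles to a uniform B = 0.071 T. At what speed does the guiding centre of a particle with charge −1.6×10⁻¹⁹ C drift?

v_d ≈ 2.0×10⁴ m/s

The steady drift has the magnetic force balancing the electric force, so v_d = E/B.
v_d = 1400/0.071 = 2.0×10⁴ m/s.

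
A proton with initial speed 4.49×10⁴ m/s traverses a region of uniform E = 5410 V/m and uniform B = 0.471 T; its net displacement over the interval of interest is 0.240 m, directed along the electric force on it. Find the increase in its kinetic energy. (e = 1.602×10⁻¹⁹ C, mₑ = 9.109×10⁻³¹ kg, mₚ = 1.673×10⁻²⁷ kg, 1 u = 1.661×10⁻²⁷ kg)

ΔKE ≈ 2.08×10⁻¹⁶ J

The magnetic force is always ⟂ v and does no work; only the electric force changes KE.
ΔKE = F_E · d = |q|E d = (1.602×10⁻¹⁹)(5410)(0.240) ≈ 2.08×10⁻¹⁶ J.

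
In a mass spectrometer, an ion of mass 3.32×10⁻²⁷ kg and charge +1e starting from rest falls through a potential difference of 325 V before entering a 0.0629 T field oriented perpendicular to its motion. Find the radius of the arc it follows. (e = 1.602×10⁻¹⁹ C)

Acceleration: |q|V = ½mv² ⇒ v = √(2|q|V/m) = √(2·1.602×10⁻¹⁹·325/3.32×10⁻²⁷) ≈ 1.771×10⁵ m/s.
In the field: r = mv/(|q|B) = (3.32×10⁻²⁷)(1.771×10⁵)/((1.602×10⁻¹⁹)(0.0629)) ≈ 0.0584 m.

r ≈ 0.0584 m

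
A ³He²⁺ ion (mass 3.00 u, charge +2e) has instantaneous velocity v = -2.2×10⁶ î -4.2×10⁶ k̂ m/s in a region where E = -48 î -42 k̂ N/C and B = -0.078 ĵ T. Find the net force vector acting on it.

v×B = (-3.28×10⁵, 0, 1.72×10⁵) N/C.
E + v×B = (-3.28×10⁵, 0, 1.72×10⁵) N/C.
F = q(E + v×B) = (3.204×10⁻¹⁹ C)·(-3.28×10⁵, 0, 1.72×10⁵) = (-1.05×10⁻¹³, 0, 5.50×10⁻¹⁴) N.

F ≈ (-1.05×10⁻¹³, 0, 5.50×10⁻¹⁴) N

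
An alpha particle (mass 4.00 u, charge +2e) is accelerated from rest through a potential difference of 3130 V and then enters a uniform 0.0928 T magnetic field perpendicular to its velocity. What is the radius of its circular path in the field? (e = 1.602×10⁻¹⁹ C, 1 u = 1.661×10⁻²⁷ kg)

Acceleration: |q|V = ½mv² ⇒ v = √(2|q|V/m) = √(2·3.204×10⁻¹⁹·3130/6.644×10⁻²⁷) ≈ 5.494×10⁵ m/s.
In the field: r = mv/(|q|B) = (6.644×10⁻²⁷)(5.494×10⁵)/((3.204×10⁻¹⁹)(0.0928)) ≈ 0.123 m.

r ≈ 0.123 m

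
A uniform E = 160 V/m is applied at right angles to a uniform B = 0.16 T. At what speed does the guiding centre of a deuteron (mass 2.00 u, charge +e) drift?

The E×B drift speed is v_d = E/B.
v_d = 160/0.16 = 1000 m/s.

v_d ≈ 1000 m/s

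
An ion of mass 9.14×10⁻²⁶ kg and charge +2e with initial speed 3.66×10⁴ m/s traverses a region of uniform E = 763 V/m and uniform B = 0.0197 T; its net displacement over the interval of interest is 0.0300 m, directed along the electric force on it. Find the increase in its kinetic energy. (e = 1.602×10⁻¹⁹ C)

The magnetic force is always ⟂ v and does no work; only the electric force changes KE.
ΔKE = F_E · d = |q|E d = (3.204×10⁻¹⁹)(763)(0.0300) ≈ 7.33×10⁻¹⁸ J.

ΔKE ≈ 7.33×10⁻¹⁸ J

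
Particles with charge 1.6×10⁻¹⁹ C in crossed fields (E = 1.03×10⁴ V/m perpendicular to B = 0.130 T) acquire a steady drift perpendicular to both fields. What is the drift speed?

v_d ≈ 7.92×10⁴ m/s

In crossed fields the guiding centre drifts at v_d = |E×B|/B² = E/B, independent of charge and mass.
v_d = 1.03×10⁴/0.130 = 7.92×10⁴ m/s.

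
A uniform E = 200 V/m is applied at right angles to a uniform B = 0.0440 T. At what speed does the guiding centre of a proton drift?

The E×B drift speed is v_d = E/B.
v_d = 200/0.0440 = 4550 m/s.

v_d ≈ 4550 m/s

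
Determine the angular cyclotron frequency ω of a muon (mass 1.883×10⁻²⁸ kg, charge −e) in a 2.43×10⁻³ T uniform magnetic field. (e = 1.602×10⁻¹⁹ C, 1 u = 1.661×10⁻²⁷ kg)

ω = |q|B/m.
ω = (1.602×10⁻¹⁹)(2.43×10⁻³)/1.883×10⁻²⁸ ≈ 2.07×10⁶ rad/s.

ω ≈ 2.07×10⁶ rad/s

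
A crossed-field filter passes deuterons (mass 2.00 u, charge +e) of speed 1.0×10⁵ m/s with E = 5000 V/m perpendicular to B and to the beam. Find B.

B = 0.050 T

Balance of forces in the selector: qE = qvB ⇒ B = E/v.
B = 5000/1.0×10⁵ = 0.050 T.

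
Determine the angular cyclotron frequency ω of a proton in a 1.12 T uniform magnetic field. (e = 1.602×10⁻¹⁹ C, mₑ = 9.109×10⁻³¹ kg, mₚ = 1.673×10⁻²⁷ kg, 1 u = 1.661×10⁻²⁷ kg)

ω = |q|B/m.
ω = (1.602×10⁻¹⁹)(1.12)/1.673×10⁻²⁷ ≈ 1.07×10⁸ rad/s.

ω ≈ 1.07×10⁸ rad/s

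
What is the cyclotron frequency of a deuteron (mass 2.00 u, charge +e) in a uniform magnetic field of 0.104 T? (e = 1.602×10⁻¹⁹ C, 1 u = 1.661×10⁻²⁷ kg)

f ≈ 7.98×10⁵ Hz

f = |q|B/(2πm).
f = (1.602×10⁻¹⁹)(0.104)/(2π·3.322×10⁻²⁷) ≈ 7.98×10⁵ Hz.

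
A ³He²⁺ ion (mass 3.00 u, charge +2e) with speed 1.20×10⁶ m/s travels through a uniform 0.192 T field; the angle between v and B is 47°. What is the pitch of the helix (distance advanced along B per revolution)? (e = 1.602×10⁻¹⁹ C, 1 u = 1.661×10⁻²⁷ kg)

v∥ = v cosθ = 1.20×10⁶·cos47° ≈ 8.184×10⁵ m/s.
T = 2πm/(|q|B) = 2π(4.983×10⁻²⁷)/((3.204×10⁻¹⁹)(0.192)) ≈ 5.090×10⁻⁷ s.
pitch = v∥ T = (8.184×10⁵)(5.090×10⁻⁷) ≈ 0.417 m.

p ≈ 0.417 m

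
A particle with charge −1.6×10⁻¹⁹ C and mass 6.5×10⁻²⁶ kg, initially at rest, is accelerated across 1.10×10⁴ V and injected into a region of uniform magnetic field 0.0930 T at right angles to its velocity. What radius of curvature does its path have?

r ≈ 1.02 m

Acceleration: |q|V = ½mv² ⇒ v = √(2|q|V/m) = √(2·1.6×10⁻¹⁹·1.10×10⁴/6.5×10⁻²⁶) ≈ 2.327×10⁵ m/s.
In the field: r = mv/(|q|B) = (6.5×10⁻²⁶)(2.327×10⁵)/((1.6×10⁻¹⁹)(0.0930)) ≈ 1.02 m.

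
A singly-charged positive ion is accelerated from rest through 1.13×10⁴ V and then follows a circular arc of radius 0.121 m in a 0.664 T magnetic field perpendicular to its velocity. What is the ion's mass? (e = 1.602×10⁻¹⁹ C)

m ≈ 4.58×10⁻²⁶ kg

Combine |q|V = ½mv² and r = mv/(|q|B): eliminate v to get m = qB²r²/(2V).
m = (1.602×10⁻¹⁹)(0.664)²(0.121)²/(2·1.13×10⁴) ≈ 4.58×10⁻²⁶ kg.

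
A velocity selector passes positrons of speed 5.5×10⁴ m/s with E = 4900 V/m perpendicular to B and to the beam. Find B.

Balance of forces in the selector: qE = qvB ⇒ B = E/v.
B = 4900/5.5×10⁴ = 0.089 T.

B = 0.089 T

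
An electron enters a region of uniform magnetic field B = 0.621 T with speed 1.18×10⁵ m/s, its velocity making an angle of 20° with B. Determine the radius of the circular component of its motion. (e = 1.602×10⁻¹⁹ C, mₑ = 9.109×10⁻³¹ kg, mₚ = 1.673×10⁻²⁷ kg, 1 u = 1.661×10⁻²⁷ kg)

v⊥ = v sinθ = 1.18×10⁵·sin20° ≈ 4.036×10⁴ m/s.
r = m v⊥/(|q|B) = (9.109×10⁻³¹)(4.036×10⁴)/((1.602×10⁻¹⁹)(0.621)) ≈ 3.70×10⁻⁷ m.

r ≈ 3.70×10⁻⁷ m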